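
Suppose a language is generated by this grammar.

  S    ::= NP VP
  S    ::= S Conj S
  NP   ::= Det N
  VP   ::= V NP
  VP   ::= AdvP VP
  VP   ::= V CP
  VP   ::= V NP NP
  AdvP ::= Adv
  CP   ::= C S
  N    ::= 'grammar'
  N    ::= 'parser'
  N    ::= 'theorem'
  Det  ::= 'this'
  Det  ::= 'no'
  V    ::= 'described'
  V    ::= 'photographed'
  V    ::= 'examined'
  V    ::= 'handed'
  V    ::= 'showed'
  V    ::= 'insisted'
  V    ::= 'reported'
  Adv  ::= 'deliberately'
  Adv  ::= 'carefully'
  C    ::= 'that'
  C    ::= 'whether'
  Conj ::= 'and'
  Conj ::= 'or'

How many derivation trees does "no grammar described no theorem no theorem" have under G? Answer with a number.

[S [NP [Det no] [N grammar]] [VP [V described] [NP [Det no] [N theorem]] [NP [Det no] [N theorem]]]]
No rule offers an alternative attachment or grouping for any span, so this is the only derivation.

1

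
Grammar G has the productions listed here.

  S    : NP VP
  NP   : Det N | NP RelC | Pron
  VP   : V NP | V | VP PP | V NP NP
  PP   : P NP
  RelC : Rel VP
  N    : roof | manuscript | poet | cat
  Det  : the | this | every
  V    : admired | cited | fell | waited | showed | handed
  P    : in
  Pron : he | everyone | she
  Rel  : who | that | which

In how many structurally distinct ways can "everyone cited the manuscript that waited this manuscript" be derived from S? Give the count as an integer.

2

The two bracketings:
[S [NP [Pron everyone]] [VP [V cited] [NP [NP [Det the] [N manuscript]] [RelC [Rel that] [VP [V waited] [NP [Det this] [N manuscript]]]]]]]
[S [NP [Pron everyone]] [VP [V cited] [NP [NP [Det the] [N manuscript]] [RelC [Rel that] [VP [V waited]]]] [NP [Det this] [N manuscript]]]]
The difference turns on whether VP → V is used at the relevant span, versus an alternative expansion of VP.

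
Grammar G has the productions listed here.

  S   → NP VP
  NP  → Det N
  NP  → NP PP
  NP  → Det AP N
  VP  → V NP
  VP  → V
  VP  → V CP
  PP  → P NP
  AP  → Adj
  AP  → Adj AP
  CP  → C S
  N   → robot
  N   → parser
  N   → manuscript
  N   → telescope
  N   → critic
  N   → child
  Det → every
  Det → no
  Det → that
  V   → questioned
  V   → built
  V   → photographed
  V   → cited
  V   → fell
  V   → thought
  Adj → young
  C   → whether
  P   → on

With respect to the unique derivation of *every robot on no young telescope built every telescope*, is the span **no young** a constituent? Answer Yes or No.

No

[S [NP [NP [Det every] [N robot]] [PP [P on] [NP [Det no] [AP [Adj young]] [N telescope]]]] [VP [V built] [NP [Det every] [N telescope]]]]
The smallest constituent containing 'no young' is the NP spanning 'no young telescope'; no single node in the tree dominates exactly the given words.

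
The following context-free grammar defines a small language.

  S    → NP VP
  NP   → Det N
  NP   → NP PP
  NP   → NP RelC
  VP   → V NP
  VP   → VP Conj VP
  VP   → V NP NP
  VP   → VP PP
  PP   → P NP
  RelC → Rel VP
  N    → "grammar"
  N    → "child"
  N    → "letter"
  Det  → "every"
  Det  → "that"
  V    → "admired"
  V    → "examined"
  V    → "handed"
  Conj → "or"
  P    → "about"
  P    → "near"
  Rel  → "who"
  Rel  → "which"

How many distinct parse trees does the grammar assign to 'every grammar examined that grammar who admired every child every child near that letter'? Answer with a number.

6

Two of the 6 distinct bracketings:
[S [NP [Det every] [N grammar]] [VP [V examined] [NP [NP [NP [Det that] [N grammar]] [RelC [Rel who] [VP [V admired] [NP [Det every] [N child]] [NP [Det every] [N child]]]]] [PP [P near] [NP [Det that] [N letter]]]]]]
[S [NP [Det every] [N grammar]] [VP [V examined] [NP [NP [Det that] [N grammar]] [RelC [Rel who] [VP [V admired] [NP [Det every] [N child]] [NP [NP [Det every] [N child]] [PP [P near] [NP [Det that] [N letter]]]]]]]]]
The trees differ in how a recursive rule is bracketed over the same span.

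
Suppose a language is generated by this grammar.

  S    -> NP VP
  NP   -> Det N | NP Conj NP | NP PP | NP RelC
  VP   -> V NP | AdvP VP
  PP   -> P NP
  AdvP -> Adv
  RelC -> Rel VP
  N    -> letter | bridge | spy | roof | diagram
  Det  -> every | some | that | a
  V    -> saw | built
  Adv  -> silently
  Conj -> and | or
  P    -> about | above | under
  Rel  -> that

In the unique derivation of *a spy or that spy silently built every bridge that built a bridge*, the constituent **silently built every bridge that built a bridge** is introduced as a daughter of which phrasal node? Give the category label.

S
  NP
    NP
      Det: a
      N: spy
    Conj: or
    NP
      Det: that
      N: spy
  VP
    AdvP
      Adv: silently
    VP
      V: built
      NP
        NP
          Det: every
          N: bridge
        RelC
          Rel: that
          VP
            V: built
            NP
              Det: a
              N: bridge
The span 'silently built every bridge that built a bridge' is the VP node built by VP → AdvP VP.
Its mother is the S built by S → NP VP.

S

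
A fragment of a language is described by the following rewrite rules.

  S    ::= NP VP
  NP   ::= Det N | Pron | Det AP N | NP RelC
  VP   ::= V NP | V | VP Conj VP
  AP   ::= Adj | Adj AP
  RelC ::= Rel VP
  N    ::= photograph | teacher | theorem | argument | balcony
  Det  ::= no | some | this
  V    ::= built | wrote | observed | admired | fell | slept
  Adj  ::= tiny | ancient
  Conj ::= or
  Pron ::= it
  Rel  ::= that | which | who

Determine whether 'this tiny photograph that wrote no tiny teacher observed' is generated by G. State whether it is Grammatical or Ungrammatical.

[S [NP [NP [Det this] [AP [Adj tiny]] [N photograph]] [RelC [Rel that] [VP [V wrote] [NP [Det no] [AP [Adj tiny]] [N teacher]]]]] [VP [V observed]]]
Every word is introduced by a lexical rule and the phrasal rules combine the resulting categories into a single S.

Grammatical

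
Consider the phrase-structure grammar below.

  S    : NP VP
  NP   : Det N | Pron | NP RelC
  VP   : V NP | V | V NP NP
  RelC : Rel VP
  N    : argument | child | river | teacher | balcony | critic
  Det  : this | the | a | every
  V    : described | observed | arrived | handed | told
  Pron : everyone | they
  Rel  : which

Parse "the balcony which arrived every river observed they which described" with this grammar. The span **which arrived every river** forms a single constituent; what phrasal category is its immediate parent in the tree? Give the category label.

NP

S
  NP
    NP
      Det: the
      N: balcony
    RelC
      Rel: which
      VP
        V: arrived
        NP
          Det: every
          N: river
  VP
    V: observed
    NP
      NP
        Pron: they
      RelC
        Rel: which
        VP
          V: described
The span 'which arrived every river' is the RelC node built by RelC → Rel VP.
Its mother is the NP built by NP → NP RelC.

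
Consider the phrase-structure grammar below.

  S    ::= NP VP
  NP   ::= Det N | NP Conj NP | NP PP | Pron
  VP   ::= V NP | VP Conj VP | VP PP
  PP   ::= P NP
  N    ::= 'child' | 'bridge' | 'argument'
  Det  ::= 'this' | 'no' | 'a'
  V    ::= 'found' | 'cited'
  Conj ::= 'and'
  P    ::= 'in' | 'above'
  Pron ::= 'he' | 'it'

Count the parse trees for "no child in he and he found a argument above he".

Two of the 4 distinct bracketings:
[S [NP [NP [NP [Det no] [N child]] [PP [P in] [NP [Pron he]]]] [Conj and] [NP [Pron he]]] [VP [V found] [NP [NP [Det a] [N argument]] [PP [P above] [NP [Pron he]]]]]]
[S [NP [NP [NP [Det no] [N child]] [PP [P in] [NP [Pron he]]]] [Conj and] [NP [Pron he]]] [VP [VP [V found] [NP [Det a] [N argument]]] [PP [P above] [NP [Pron he]]]]]
The difference turns on whether VP → VP PP is used at the relevant span, versus an alternative expansion of VP.

4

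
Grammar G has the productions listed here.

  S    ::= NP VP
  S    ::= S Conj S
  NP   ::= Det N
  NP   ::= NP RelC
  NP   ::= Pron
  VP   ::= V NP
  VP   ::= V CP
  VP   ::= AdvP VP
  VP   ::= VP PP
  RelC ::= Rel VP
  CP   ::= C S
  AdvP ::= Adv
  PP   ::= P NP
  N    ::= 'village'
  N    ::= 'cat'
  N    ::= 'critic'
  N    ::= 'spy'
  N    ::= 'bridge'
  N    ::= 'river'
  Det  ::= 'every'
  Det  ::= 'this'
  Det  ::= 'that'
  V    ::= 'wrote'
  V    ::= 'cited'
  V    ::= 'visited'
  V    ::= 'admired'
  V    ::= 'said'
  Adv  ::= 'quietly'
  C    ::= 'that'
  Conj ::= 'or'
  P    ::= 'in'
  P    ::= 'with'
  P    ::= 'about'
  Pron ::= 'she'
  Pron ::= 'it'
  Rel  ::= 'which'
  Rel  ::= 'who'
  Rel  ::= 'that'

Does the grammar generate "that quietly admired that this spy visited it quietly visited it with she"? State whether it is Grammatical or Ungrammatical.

For S → NP VP, no prefix of the string parses as an NP. The alternative S rule S → S Conj S likewise has no satisfying split.

Ungrammatical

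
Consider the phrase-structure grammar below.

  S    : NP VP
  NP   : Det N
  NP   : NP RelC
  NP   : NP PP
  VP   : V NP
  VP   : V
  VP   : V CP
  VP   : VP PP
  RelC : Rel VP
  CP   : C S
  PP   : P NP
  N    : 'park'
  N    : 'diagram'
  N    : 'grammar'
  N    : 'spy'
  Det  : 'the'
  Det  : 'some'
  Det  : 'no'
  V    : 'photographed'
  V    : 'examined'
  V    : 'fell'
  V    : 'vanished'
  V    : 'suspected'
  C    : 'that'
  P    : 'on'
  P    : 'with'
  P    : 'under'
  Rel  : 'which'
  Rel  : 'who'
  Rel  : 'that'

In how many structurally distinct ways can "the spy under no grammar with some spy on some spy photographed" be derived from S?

5

Two of the 5 distinct bracketings:
[S [NP [NP [Det the] [N spy]] [PP [P under] [NP [NP [Det no] [N grammar]] [PP [P with] [NP [NP [Det some] [N spy]] [PP [P on] [NP [Det some] [N spy]]]]]]]] [VP [V photographed]]]
[S [NP [NP [Det the] [N spy]] [PP [P under] [NP [NP [NP [Det no] [N grammar]] [PP [P with] [NP [Det some] [N spy]]]] [PP [P on] [NP [Det some] [N spy]]]]]] [VP [V photographed]]]
The trees differ in how a recursive rule is bracketed over the same span.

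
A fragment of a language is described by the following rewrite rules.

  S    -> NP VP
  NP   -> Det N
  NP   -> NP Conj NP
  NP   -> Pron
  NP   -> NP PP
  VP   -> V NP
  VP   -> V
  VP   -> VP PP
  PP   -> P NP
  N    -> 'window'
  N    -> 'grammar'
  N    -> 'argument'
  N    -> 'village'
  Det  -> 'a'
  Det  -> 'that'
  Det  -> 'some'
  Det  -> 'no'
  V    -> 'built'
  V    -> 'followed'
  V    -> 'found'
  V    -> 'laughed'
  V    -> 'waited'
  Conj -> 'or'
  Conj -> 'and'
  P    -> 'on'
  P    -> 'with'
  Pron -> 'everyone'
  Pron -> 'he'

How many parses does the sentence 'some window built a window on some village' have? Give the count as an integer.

2

The two bracketings:
[S [NP [Det some] [N window]] [VP [V built] [NP [NP [Det a] [N window]] [PP [P on] [NP [Det some] [N village]]]]]]
[S [NP [Det some] [N window]] [VP [VP [V built] [NP [Det a] [N window]]] [PP [P on] [NP [Det some] [N village]]]]]
The difference turns on whether NP → NP PP is used at the relevant span, versus an alternative expansion of NP.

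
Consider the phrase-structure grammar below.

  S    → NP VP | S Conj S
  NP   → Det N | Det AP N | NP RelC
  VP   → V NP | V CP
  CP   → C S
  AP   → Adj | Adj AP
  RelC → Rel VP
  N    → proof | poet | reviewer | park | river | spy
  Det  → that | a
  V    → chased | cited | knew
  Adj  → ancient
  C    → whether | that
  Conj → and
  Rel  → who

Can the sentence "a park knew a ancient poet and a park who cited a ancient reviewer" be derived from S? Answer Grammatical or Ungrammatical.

Ungrammatical

For S → NP VP, the only prefix that parses as NP is 'a park', but the remainder 'knew a ancient poet and a park who cited a ancient reviewer' is not a VP under these rules. The alternative S rule S → S Conj S likewise has no satisfying split.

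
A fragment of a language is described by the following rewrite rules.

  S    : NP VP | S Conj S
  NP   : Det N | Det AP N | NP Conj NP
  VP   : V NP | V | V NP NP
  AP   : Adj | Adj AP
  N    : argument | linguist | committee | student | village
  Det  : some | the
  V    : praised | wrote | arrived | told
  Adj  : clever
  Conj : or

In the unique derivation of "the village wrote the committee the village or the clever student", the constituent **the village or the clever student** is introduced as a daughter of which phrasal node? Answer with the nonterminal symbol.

S
  NP
    Det: the
    N: village
  VP
    V: wrote
    NP
      Det: the
      N: committee
    NP
      NP
        Det: the
        N: village
      Conj: or
      NP
        Det: the
        AP
          Adj: clever
        N: student
The span 'the village or the clever student' is the NP node built by NP → NP Conj NP.
Its mother is the VP built by VP → V NP NP.

VP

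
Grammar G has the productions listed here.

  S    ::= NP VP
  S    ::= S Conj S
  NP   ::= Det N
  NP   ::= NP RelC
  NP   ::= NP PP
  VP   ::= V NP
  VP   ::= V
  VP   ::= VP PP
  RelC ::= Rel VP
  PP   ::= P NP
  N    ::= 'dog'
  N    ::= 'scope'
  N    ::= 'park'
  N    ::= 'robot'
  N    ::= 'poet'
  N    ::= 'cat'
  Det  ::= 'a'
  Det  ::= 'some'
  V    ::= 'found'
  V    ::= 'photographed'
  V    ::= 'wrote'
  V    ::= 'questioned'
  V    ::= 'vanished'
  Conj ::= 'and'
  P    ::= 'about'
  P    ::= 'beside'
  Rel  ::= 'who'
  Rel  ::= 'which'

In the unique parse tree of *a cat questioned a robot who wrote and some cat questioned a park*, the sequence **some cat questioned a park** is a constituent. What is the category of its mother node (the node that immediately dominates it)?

S

[S [S [NP [Det a] [N cat]] [VP [V questioned] [NP [NP [Det a] [N robot]] [RelC [Rel who] [VP [V wrote]]]]]] [Conj and] [S [NP [Det some] [N cat]] [VP [V questioned] [NP [Det a] [N park]]]]]
The span 'some cat questioned a park' is the S node built by S → NP VP.
Its mother is the S built by S → S Conj S.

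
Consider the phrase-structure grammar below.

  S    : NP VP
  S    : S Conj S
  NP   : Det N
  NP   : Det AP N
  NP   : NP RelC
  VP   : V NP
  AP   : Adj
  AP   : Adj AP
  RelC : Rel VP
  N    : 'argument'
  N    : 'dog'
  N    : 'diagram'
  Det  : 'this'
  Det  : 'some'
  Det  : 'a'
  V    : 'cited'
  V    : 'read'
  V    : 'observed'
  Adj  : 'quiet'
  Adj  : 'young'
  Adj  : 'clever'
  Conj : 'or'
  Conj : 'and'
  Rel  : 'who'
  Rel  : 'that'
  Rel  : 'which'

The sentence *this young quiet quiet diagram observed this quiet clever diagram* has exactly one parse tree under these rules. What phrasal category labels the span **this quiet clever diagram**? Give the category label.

NP

[S [NP [Det this] [AP [Adj young] [AP [Adj quiet] [AP [Adj quiet]]]] [N diagram]] [VP [V observed] [NP [Det this] [AP [Adj quiet] [AP [Adj clever]]] [N diagram]]]]
The span 'this quiet clever diagram' is the NP node built by NP → Det AP N.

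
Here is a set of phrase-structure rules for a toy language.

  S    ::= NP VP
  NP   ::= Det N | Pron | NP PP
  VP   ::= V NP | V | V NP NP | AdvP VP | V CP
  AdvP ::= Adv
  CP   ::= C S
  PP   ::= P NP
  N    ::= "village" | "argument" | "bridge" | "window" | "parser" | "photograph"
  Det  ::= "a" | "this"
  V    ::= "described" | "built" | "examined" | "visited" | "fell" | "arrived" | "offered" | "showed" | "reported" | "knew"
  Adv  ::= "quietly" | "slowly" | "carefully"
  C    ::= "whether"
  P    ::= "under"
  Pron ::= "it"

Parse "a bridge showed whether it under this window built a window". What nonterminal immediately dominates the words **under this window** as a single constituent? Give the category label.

S
  NP
    Det: a
    N: bridge
  VP
    V: showed
    CP
      C: whether
      S
        NP
          NP
            Pron: it
          PP
            P: under
            NP
              Det: this
              N: window
        VP
          V: built
          NP
            Det: a
            N: window
The span 'under this window' is the PP node built by PP → P NP.

PP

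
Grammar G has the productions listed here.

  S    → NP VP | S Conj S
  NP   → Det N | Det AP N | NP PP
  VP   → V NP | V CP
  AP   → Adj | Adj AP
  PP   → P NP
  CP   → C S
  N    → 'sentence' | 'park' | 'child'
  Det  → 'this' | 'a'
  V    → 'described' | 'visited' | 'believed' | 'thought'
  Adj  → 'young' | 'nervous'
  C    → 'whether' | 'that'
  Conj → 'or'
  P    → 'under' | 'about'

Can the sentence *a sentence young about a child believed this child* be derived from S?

Ungrammatical

An N word can never sit immediately before an Adj word in any string this grammar generates, so the substring 'sentence young' rules out a derivation.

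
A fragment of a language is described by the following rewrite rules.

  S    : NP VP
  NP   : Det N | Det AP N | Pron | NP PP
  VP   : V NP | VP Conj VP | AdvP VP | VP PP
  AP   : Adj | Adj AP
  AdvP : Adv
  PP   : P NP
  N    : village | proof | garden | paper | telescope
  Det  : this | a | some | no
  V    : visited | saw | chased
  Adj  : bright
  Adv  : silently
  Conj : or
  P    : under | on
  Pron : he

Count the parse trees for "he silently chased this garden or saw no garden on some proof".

Two of the 7 distinct bracketings:
[S [NP [Pron he]] [VP [VP [AdvP [Adv silently]] [VP [V chased] [NP [Det this] [N garden]]]] [Conj or] [VP [V saw] [NP [NP [Det no] [N garden]] [PP [P on] [NP [Det some] [N proof]]]]]]]
[S [NP [Pron he]] [VP [VP [AdvP [Adv silently]] [VP [V chased] [NP [Det this] [N garden]]]] [Conj or] [VP [VP [V saw] [NP [Det no] [N garden]]] [PP [P on] [NP [Det some] [N proof]]]]]]
The difference turns on whether NP → NP PP is used at the relevant span, versus an alternative expansion of NP.

7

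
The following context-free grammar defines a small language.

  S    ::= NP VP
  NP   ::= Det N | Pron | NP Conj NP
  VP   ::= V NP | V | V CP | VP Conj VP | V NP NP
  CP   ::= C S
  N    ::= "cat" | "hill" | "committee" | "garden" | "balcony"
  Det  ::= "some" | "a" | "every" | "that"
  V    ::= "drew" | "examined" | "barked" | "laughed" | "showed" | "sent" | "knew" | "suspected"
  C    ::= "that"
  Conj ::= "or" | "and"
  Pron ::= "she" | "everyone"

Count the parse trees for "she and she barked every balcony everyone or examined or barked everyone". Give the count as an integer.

2

The two bracketings:
[S [NP [NP [Pron she]] [Conj and] [NP [Pron she]]] [VP [VP [V barked] [NP [Det every] [N balcony]] [NP [Pron everyone]]] [Conj or] [VP [VP [V examined]] [Conj or] [VP [V barked] [NP [Pron everyone]]]]]]
[S [NP [NP [Pron she]] [Conj and] [NP [Pron she]]] [VP [VP [VP [V barked] [NP [Det every] [N balcony]] [NP [Pron everyone]]] [Conj or] [VP [V examined]]] [Conj or] [VP [V barked] [NP [Pron everyone]]]]]
The trees differ in how a recursive rule is bracketed over the same span.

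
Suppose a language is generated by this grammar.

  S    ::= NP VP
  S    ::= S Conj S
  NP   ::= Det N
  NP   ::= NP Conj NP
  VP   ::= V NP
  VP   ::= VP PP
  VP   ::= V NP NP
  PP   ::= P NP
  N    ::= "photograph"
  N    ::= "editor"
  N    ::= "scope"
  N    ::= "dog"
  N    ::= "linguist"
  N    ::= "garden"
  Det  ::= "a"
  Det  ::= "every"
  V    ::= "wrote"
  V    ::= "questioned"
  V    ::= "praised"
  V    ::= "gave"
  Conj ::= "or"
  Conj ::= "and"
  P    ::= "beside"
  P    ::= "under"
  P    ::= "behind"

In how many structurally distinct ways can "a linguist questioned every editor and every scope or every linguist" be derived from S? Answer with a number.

2

The two bracketings:
[S [NP [Det a] [N linguist]] [VP [V questioned] [NP [NP [Det every] [N editor]] [Conj and] [NP [NP [Det every] [N scope]] [Conj or] [NP [Det every] [N linguist]]]]]]
[S [NP [Det a] [N linguist]] [VP [V questioned] [NP [NP [NP [Det every] [N editor]] [Conj and] [NP [Det every] [N scope]]] [Conj or] [NP [Det every] [N linguist]]]]]
The trees differ in how a recursive rule is bracketed over the same span.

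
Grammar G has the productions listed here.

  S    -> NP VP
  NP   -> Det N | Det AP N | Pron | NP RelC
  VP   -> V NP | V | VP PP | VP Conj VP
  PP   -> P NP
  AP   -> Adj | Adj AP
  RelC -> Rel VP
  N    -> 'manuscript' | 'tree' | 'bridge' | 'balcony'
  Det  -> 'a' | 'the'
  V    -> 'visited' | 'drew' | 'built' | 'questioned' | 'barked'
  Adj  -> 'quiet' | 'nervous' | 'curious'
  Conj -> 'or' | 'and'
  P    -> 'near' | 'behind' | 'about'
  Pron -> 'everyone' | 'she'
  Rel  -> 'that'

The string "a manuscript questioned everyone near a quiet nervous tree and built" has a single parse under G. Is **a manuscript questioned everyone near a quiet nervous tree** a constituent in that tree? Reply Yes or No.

No

[S [NP [Det a] [N manuscript]] [VP [VP [VP [V questioned] [NP [Pron everyone]]] [PP [P near] [NP [Det a] [AP [Adj quiet] [AP [Adj nervous]]] [N tree]]]] [Conj and] [VP [V built]]]]
The smallest constituent containing 'a manuscript questioned everyone near a quiet nervous tree' is the S spanning 'a manuscript questioned everyone near a quiet nervous tree and built'; no single node in the tree dominates exactly the given words.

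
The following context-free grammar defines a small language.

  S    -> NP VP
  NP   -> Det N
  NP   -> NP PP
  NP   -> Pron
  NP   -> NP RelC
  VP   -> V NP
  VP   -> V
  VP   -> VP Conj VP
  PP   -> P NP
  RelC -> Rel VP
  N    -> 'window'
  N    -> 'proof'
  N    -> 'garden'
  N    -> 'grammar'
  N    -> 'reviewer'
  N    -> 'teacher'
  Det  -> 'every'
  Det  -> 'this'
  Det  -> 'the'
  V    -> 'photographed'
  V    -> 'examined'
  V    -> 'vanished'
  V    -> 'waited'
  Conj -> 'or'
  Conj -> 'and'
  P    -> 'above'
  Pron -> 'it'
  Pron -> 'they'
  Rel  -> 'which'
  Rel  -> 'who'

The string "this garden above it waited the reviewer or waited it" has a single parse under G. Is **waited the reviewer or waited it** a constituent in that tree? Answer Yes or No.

Yes

[S [NP [NP [Det this] [N garden]] [PP [P above] [NP [Pron it]]]] [VP [VP [V waited] [NP [Det the] [N reviewer]]] [Conj or] [VP [V waited] [NP [Pron it]]]]]
The words 'waited the reviewer or waited it' are exhaustively dominated by a single VP node (built by VP → VP Conj VP), so they form a constituent.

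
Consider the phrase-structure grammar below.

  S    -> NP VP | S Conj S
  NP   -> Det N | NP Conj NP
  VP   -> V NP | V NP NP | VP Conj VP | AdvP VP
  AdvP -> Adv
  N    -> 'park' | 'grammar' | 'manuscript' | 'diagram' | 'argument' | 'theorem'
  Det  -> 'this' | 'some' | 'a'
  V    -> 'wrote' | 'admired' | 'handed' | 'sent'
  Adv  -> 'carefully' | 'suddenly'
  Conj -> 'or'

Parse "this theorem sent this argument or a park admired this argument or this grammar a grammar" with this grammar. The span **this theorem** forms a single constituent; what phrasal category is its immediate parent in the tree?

[S [S [NP [Det this] [N theorem]] [VP [V sent] [NP [Det this] [N argument]]]] [Conj or] [S [NP [Det a] [N park]] [VP [V admired] [NP [NP [Det this] [N argument]] [Conj or] [NP [Det this] [N grammar]]] [NP [Det a] [N grammar]]]]]
The span 'this theorem' is the NP node built by NP → Det N.
Its mother is the S built by S → NP VP.

S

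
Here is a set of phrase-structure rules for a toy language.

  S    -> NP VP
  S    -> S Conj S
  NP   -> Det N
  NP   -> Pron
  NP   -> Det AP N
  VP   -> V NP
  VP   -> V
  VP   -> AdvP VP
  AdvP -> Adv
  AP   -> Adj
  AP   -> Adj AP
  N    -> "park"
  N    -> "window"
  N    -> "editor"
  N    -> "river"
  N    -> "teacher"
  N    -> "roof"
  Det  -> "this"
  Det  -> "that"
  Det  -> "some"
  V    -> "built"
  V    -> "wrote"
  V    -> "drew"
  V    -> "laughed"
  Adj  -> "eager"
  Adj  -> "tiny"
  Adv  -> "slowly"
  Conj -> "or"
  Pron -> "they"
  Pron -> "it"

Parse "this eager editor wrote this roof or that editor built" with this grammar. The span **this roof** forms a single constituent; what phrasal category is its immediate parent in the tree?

[S [S [NP [Det this] [AP [Adj eager]] [N editor]] [VP [V wrote] [NP [Det this] [N roof]]]] [Conj or] [S [NP [Det that] [N editor]] [VP [V built]]]]
The span 'this roof' is the NP node built by NP → Det N.
Its mother is the VP built by VP → V NP.

VP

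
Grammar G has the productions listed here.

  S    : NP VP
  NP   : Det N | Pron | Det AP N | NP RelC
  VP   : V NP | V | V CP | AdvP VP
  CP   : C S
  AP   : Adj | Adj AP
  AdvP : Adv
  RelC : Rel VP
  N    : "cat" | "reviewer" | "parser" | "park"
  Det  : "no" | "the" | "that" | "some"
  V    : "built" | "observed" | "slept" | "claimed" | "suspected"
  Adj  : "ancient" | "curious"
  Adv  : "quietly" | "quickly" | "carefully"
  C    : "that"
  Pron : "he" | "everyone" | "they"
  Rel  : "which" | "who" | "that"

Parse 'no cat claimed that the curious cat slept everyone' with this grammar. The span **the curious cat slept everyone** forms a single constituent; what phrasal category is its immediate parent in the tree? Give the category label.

CP

[S [NP [Det no] [N cat]] [VP [V claimed] [CP [C that] [S [NP [Det the] [AP [Adj curious]] [N cat]] [VP [V slept] [NP [Pron everyone]]]]]]]
The span 'the curious cat slept everyone' is the S node built by S → NP VP.
Its mother is the CP built by CP → C S.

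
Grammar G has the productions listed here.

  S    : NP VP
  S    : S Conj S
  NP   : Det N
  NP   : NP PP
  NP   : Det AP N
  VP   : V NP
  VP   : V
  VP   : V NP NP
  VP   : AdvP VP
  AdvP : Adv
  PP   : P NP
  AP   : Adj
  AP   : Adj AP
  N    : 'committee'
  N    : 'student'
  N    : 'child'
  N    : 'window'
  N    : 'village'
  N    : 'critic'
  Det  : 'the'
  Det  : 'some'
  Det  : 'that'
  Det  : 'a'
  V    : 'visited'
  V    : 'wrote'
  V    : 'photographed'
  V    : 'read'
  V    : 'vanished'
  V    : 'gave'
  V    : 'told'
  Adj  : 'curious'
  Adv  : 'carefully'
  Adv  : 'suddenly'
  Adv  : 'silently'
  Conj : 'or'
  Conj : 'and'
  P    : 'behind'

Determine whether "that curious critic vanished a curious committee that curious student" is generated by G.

Grammatical

[S [NP [Det that] [AP [Adj curious]] [N critic]] [VP [V vanished] [NP [Det a] [AP [Adj curious]] [N committee]] [NP [Det that] [AP [Adj curious]] [N student]]]]
Every word is introduced by a lexical rule and the phrasal rules combine the resulting categories into a single S.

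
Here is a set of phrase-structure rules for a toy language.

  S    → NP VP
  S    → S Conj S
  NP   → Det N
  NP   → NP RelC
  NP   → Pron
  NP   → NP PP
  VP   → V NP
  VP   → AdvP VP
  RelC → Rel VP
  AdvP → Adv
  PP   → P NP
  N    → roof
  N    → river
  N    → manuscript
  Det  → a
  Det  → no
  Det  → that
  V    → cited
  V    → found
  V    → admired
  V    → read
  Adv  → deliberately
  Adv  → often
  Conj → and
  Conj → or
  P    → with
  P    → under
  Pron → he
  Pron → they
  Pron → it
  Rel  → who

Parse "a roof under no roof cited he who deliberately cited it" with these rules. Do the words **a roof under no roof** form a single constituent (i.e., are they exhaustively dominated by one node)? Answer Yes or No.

[S [NP [NP [Det a] [N roof]] [PP [P under] [NP [Det no] [N roof]]]] [VP [V cited] [NP [NP [Pron he]] [RelC [Rel who] [VP [AdvP [Adv deliberately]] [VP [V cited] [NP [Pron it]]]]]]]]
The words 'a roof under no roof' are exhaustively dominated by a single NP node (built by NP → NP PP), so they form a constituent.

Yes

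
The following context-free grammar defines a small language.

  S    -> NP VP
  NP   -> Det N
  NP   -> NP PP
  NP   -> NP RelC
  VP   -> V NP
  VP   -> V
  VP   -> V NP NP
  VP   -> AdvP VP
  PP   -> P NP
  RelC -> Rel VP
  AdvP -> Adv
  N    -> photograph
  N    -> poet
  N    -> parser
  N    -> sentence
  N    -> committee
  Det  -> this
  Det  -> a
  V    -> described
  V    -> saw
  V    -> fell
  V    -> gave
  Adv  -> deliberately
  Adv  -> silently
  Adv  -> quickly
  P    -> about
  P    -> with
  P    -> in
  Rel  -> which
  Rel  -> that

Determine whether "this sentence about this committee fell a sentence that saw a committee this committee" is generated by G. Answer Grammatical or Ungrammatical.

Grammatical

[S [NP [NP [Det this] [N sentence]] [PP [P about] [NP [Det this] [N committee]]]] [VP [V fell] [NP [NP [Det a] [N sentence]] [RelC [Rel that] [VP [V saw] [NP [Det a] [N committee]] [NP [Det this] [N committee]]]]]]]
Each bracket corresponds to one application of a listed rule, so the string is derivable from S.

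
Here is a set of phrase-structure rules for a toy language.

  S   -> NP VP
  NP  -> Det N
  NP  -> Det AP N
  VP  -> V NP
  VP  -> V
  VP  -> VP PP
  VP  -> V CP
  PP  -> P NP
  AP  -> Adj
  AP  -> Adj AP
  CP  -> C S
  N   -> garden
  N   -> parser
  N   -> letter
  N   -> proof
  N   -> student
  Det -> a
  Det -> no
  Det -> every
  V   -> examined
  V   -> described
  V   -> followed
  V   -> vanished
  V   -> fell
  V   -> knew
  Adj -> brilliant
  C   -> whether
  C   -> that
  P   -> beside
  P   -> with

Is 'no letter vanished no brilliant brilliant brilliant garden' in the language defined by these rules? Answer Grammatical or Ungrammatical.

[S [NP [Det no] [N letter]] [VP [V vanished] [NP [Det no] [AP [Adj brilliant] [AP [Adj brilliant] [AP [Adj brilliant]]]] [N garden]]]]
Every word is introduced by a lexical rule and the phrasal rules combine the resulting categories into a single S.

Grammatical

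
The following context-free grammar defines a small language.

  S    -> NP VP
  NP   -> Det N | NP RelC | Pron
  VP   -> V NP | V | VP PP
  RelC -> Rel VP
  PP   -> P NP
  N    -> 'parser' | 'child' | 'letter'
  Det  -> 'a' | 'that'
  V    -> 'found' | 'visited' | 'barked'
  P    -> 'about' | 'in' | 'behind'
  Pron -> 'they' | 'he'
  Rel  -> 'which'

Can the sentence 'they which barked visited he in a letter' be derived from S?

S
  NP
    NP
      Pron: they
    RelC
      Rel: which
      VP
        V: barked
  VP
    VP
      V: visited
      NP
        Pron: he
    PP
      P: in
      NP
        Det: a
        N: letter
Every word is introduced by a lexical rule and the phrasal rules combine the resulting categories into a single S.

Grammatical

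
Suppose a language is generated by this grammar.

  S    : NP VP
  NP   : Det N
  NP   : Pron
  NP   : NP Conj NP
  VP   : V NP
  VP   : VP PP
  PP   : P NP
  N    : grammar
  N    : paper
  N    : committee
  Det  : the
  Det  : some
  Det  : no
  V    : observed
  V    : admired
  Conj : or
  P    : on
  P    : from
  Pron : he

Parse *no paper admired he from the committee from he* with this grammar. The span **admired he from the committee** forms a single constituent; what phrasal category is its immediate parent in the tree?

VP

S
  NP
    Det: no
    N: paper
  VP
    VP
      VP
        V: admired
        NP
          Pron: he
      PP
        P: from
        NP
          Det: the
          N: committee
    PP
      P: from
      NP
        Pron: he
The span 'admired he from the committee' is the VP node built by VP → VP PP.
Its mother is the VP built by VP → VP PP.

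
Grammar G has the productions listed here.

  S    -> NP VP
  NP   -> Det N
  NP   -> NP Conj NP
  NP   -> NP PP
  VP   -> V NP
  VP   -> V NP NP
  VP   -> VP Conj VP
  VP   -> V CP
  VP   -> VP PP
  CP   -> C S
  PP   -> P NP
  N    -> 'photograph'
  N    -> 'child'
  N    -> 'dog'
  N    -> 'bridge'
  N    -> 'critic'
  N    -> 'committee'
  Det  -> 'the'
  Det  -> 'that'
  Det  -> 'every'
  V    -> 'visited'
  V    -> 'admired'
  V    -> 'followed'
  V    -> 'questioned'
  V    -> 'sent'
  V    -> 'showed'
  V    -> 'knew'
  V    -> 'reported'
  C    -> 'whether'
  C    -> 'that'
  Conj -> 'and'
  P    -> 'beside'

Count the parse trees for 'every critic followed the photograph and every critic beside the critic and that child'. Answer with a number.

6

Two of the 6 distinct bracketings:
[S [NP [Det every] [N critic]] [VP [V followed] [NP [NP [Det the] [N photograph]] [Conj and] [NP [NP [NP [Det every] [N critic]] [PP [P beside] [NP [Det the] [N critic]]]] [Conj and] [NP [Det that] [N child]]]]]]
[S [NP [Det every] [N critic]] [VP [V followed] [NP [NP [Det the] [N photograph]] [Conj and] [NP [NP [Det every] [N critic]] [PP [P beside] [NP [NP [Det the] [N critic]] [Conj and] [NP [Det that] [N child]]]]]]]]
The trees differ in how a recursive rule is bracketed over the same span.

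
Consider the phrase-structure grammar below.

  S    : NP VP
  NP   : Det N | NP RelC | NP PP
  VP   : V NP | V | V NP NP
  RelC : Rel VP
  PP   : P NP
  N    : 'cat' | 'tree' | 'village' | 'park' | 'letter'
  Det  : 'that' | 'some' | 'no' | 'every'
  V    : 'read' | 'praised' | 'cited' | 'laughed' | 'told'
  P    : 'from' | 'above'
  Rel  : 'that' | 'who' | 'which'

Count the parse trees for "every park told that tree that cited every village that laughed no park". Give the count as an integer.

6

Two of the 6 distinct bracketings:
[S [NP [Det every] [N park]] [VP [V told] [NP [NP [Det that] [N tree]] [RelC [Rel that] [VP [V cited] [NP [NP [Det every] [N village]] [RelC [Rel that] [VP [V laughed] [NP [Det no] [N park]]]]]]]]]]
[S [NP [Det every] [N park]] [VP [V told] [NP [NP [Det that] [N tree]] [RelC [Rel that] [VP [V cited] [NP [NP [Det every] [N village]] [RelC [Rel that] [VP [V laughed]]]] [NP [Det no] [N park]]]]]]]
The difference turns on whether VP → V is used at the relevant span, versus an alternative expansion of VP.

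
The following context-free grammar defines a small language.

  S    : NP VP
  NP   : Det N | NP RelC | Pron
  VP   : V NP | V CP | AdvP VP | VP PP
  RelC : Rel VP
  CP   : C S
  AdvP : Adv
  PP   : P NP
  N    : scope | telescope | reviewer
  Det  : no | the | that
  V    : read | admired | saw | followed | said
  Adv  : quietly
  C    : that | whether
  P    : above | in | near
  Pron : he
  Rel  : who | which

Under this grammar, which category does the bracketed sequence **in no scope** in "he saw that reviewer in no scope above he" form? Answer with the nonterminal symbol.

PP

S
  NP
    Pron: he
  VP
    VP
      VP
        V: saw
        NP
          Det: that
          N: reviewer
      PP
        P: in
        NP
          Det: no
          N: scope
    PP
      P: above
      NP
        Pron: he
The span 'in no scope' is the PP node built by PP → P NP.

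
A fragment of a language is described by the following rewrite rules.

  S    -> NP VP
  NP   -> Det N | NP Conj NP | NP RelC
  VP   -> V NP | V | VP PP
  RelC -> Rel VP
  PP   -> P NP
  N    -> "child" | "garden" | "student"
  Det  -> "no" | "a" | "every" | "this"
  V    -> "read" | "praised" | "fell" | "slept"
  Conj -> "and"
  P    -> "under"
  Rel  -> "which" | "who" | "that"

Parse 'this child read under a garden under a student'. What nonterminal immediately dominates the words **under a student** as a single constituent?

[S [NP [Det this] [N child]] [VP [VP [VP [V read]] [PP [P under] [NP [Det a] [N garden]]]] [PP [P under] [NP [Det a] [N student]]]]]
The span 'under a student' is the PP node built by PP → P NP.

PP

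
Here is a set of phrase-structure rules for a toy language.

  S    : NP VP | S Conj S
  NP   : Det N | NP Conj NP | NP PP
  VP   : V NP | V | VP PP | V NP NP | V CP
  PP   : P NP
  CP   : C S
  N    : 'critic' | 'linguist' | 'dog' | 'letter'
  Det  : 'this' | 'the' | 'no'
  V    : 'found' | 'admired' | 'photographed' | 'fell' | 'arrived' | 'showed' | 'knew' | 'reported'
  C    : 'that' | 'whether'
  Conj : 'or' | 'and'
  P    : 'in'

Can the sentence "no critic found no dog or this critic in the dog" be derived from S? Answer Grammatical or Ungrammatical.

[S [NP [Det no] [N critic]] [VP [V found] [NP [NP [Det no] [N dog]] [Conj or] [NP [NP [Det this] [N critic]] [PP [P in] [NP [Det the] [N dog]]]]]]]
Every word is introduced by a lexical rule and the phrasal rules combine the resulting categories into a single S.

Grammatical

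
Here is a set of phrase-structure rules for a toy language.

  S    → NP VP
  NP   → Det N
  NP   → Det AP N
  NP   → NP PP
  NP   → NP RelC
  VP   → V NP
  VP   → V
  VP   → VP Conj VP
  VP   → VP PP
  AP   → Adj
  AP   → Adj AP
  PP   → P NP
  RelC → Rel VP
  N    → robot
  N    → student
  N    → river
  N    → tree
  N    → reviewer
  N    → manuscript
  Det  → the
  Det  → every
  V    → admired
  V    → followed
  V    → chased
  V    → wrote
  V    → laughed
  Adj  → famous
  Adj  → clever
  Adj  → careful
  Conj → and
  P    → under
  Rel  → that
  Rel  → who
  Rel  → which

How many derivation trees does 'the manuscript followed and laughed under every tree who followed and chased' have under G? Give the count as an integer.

5

Two of the 5 distinct bracketings:
[S [NP [Det the] [N manuscript]] [VP [VP [V followed]] [Conj and] [VP [VP [VP [V laughed]] [PP [P under] [NP [NP [Det every] [N tree]] [RelC [Rel who] [VP [V followed]]]]]] [Conj and] [VP [V chased]]]]]
[S [NP [Det the] [N manuscript]] [VP [VP [V followed]] [Conj and] [VP [VP [V laughed]] [PP [P under] [NP [NP [Det every] [N tree]] [RelC [Rel who] [VP [VP [V followed]] [Conj and] [VP [V chased]]]]]]]]]
The trees differ in how a recursive rule is bracketed over the same span.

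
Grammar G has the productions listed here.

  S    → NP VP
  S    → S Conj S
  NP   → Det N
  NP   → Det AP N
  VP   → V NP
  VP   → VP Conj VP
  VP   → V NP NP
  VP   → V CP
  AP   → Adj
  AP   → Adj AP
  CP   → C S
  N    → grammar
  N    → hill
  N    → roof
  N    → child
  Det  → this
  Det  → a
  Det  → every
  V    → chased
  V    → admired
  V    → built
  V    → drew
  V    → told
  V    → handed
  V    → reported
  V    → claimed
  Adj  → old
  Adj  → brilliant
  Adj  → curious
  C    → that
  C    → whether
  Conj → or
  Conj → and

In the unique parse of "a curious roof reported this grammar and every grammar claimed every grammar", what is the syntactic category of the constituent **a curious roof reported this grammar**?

S
  S
    NP
      Det: a
      AP
        Adj: curious
      N: roof
    VP
      V: reported
      NP
        Det: this
        N: grammar
  Conj: and
  S
    NP
      Det: every
      N: grammar
    VP
      V: claimed
      NP
        Det: every
        N: grammar
The span 'a curious roof reported this grammar' is the S node built by S → NP VP.

S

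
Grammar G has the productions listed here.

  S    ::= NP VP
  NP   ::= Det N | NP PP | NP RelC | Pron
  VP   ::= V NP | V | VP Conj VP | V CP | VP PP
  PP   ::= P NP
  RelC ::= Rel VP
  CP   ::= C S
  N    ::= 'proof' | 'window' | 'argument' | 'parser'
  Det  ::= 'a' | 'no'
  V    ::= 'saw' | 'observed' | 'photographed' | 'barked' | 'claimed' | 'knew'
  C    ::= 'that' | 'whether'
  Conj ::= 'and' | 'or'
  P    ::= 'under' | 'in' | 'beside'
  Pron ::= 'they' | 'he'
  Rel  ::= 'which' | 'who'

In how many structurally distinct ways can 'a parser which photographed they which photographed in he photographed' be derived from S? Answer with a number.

6

Two of the 6 distinct bracketings:
[S [NP [NP [NP [Det a] [N parser]] [RelC [Rel which] [VP [V photographed] [NP [NP [Pron they]] [RelC [Rel which] [VP [V photographed]]]]]]] [PP [P in] [NP [Pron he]]]] [VP [V photographed]]]
[S [NP [NP [NP [NP [Det a] [N parser]] [RelC [Rel which] [VP [V photographed] [NP [Pron they]]]]] [RelC [Rel which] [VP [V photographed]]]] [PP [P in] [NP [Pron he]]]] [VP [V photographed]]]
The trees differ in how a recursive rule is bracketed over the same span.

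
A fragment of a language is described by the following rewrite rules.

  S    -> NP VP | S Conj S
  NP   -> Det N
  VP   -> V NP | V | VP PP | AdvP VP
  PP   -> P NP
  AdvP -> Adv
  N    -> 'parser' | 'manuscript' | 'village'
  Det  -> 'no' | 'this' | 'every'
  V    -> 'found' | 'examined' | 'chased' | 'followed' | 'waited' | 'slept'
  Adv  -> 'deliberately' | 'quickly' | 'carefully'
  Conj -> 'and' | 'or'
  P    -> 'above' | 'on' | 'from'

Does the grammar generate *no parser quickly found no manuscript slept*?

Ungrammatical

For S → NP VP, the only prefix that parses as NP is 'no parser', but the remainder 'quickly found no manuscript slept' is not a VP under these rules. The alternative S rule S → S Conj S likewise has no satisfying split.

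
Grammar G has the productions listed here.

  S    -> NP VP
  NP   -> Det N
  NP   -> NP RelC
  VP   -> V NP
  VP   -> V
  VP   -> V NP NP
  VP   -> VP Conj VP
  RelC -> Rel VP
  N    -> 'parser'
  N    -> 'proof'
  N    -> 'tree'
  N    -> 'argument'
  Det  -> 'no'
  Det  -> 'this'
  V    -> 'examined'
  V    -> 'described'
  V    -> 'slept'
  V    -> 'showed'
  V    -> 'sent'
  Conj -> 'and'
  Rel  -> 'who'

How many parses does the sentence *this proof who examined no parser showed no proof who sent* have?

1

[S [NP [NP [Det this] [N proof]] [RelC [Rel who] [VP [V examined] [NP [Det no] [N parser]]]]] [VP [V showed] [NP [NP [Det no] [N proof]] [RelC [Rel who] [VP [V sent]]]]]]
No rule offers an alternative attachment or grouping for any span, so this is the only derivation.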